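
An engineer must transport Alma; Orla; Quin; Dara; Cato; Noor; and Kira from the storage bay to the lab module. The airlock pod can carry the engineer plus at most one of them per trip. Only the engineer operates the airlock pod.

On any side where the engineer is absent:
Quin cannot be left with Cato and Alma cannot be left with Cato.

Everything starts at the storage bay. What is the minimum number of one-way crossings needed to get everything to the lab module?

Counting alone: the engineer can take at most 1 across per trip to the lab module, so moving all 7 needs at least 7 loaded trips out, with a return between consecutive ones — at least 13 crossings.
The safety rule pushes this higher. Following every safe sequence of crossings, the most of the 7 that can be at the lab module as the airlock pod arrives there on crossing 13 is 6 — never all 7.
So no plan with fewer than 15 crossings exists, and this one achieves 15:
1. Engineer goes to the lab module with Cato.  [the storage bay: Alma, Dara, Kira, Noor, Orla, Quin | the lab module: Cato]
2. Engineer goes back to the storage bay alone.  [the storage bay: Alma, Dara, Kira, Noor, Orla, Quin | the lab module: Cato]
3. Engineer goes to the lab module with Alma.  [the storage bay: Dara, Kira, Noor, Orla, Quin | the lab module: Alma, Cato]
4. Engineer goes back to the storage bay with Cato.  [the storage bay: Cato, Dara, Kira, Noor, Orla, Quin | the lab module: Alma]
5. Engineer goes to the lab module with Quin.  [the storage bay: Cato, Dara, Kira, Noor, Orla | the lab module: Alma, Quin]
6. Engineer goes back to the storage bay alone.  [the storage bay: Cato, Dara, Kira, Noor, Orla | the lab module: Alma, Quin]
7. Engineer goes to the lab module with Orla.  [the storage bay: Cato, Dara, Kira, Noor | the lab module: Alma, Orla, Quin]
8. Engineer goes back to the storage bay alone.  [the storage bay: Cato, Dara, Kira, Noor | the lab module: Alma, Orla, Quin]
9. Engineer goes to the lab module with Dara.  [the storage bay: Cato, Kira, Noor | the lab module: Alma, Dara, Orla, Quin]
10. Engineer goes back to the storage bay alone.  [the storage bay: Cato, Kira, Noor | the lab module: Alma, Dara, Orla, Quin]
11. Engineer goes to the lab module with Noor.  [the storage bay: Cato, Kira | the lab module: Alma, Dara, Noor, Orla, Quin]
12. Engineer goes back to the storage bay alone.  [the storage bay: Cato, Kira | the lab module: Alma, Dara, Noor, Orla, Quin]
13. Engineer goes to the lab module with Kira.  [the storage bay: Cato | the lab module: Alma, Dara, Kira, Noor, Orla, Quin]
14. Engineer goes back to the storage bay alone.  [the storage bay: Cato | the lab module: Alma, Dara, Kira, Noor, Orla, Quin]
15. Engineer goes to the lab module with Cato.  [the storage bay: — | the lab module: Alma, Cato, Dara, Kira, Noor, Orla, Quin]

15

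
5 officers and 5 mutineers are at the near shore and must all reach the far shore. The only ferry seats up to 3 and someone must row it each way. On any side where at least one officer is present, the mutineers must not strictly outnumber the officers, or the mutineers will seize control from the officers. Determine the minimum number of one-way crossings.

Counting alone: each trip to the far shore takes at most 3 across and each return brings at least 1 back, so after t trips out (and t−1 returns) at most 3t − (t−1) of the 10 are across; that first reaches 10 at t = 5, so at least 9 crossings are needed.
The safety rule pushes this higher. Following every safe sequence of crossings, the most of the 10 that can be at the far shore as the ferry arrives there on crossing 9 is 9 — never all 10.
So no plan with fewer than 11 crossings exists, and this one achieves 11:
1. 2 mutineers → the far shore.  (the near shore: 5O 3M; the far shore: 0O 2M)
2. 1 mutineer ← the near shore.  (the near shore: 5O 4M; the far shore: 0O 1M)
3. 3 mutineers → the far shore.  (the near shore: 5O 1M; the far shore: 0O 4M)
4. 1 mutineer ← the near shore.  (the near shore: 5O 2M; the far shore: 0O 3M)
5. 3 officers → the far shore.  (the near shore: 2O 2M; the far shore: 3O 3M)
6. 1 officer and 1 mutineer ← the near shore.  (the near shore: 3O 3M; the far shore: 2O 2M)
7. 3 officers → the far shore.  (the near shore: 0O 3M; the far shore: 5O 2M)
8. 1 mutineer ← the near shore.  (the near shore: 0O 4M; the far shore: 5O 1M)
9. 2 mutineers → the far shore.  (the near shore: 0O 2M; the far shore: 5O 3M)
10. 1 mutineer ← the near shore.  (the near shore: 0O 3M; the far shore: 5O 2M)
11. 3 mutineers → the far shore.  (the near shore: 0O 0M; the far shore: 5O 5M)

11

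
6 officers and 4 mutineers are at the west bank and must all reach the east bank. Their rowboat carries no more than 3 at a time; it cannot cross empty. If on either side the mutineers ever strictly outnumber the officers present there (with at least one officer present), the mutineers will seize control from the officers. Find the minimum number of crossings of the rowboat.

9

Counting alone: each trip to the east bank takes at most 3 across and each return brings at least 1 back, so after t trips out (and t−1 returns) at most 3t − (t−1) of the 10 are across; that first reaches 10 at t = 5, so at least 9 crossings are needed.
The plan below uses exactly 9 crossings, so it is optimal:
1. 2 mutineers → the east bank.  (the west bank: 6O 2M; the east bank: 0O 2M)
2. 1 mutineer ← the west bank.  (the west bank: 6O 3M; the east bank: 0O 1M)
3. 3 mutineers → the east bank.  (the west bank: 6O 0M; the east bank: 0O 4M)
4. 1 mutineer ← the west bank.  (the west bank: 6O 1M; the east bank: 0O 3M)
5. 3 officers → the east bank.  (the west bank: 3O 1M; the east bank: 3O 3M)
6. 1 mutineer ← the west bank.  (the west bank: 3O 2M; the east bank: 3O 2M)
7. 1 officer and 2 mutineers → the east bank.  (the west bank: 2O 0M; the east bank: 4O 4M)
8. 1 mutineer ← the west bank.  (the west bank: 2O 1M; the east bank: 4O 3M)
9. 2 officers and 1 mutineer → the east bank.  (the west bank: 0O 0M; the east bank: 6O 4M)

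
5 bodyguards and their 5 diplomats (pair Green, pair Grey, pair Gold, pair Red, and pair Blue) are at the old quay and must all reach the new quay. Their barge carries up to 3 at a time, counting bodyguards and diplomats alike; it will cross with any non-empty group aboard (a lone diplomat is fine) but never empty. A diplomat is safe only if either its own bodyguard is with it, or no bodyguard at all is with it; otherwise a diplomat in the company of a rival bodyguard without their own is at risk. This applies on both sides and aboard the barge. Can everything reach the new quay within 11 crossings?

Yes — this plan uses 11 crossings (≤ 11):
1. bodyguard Green and diplomat Green cross → the new quay.
2. bodyguard Green crosses ← the old quay.
3. diplomat Gold, diplomat Grey, and diplomat Red cross → the new quay.
4. diplomat Green crosses ← the old quay.
5. bodyguard Gold, bodyguard Grey, and bodyguard Red cross → the new quay.
6. bodyguard Grey and diplomat Grey cross ← the old quay.
7. bodyguard Blue, bodyguard Green, and bodyguard Grey cross → the new quay.
8. diplomat Gold crosses ← the old quay.
9. diplomat Green and diplomat Grey cross → the new quay.
10. diplomat Green crosses ← the old quay.
11. diplomat Blue, diplomat Gold, and diplomat Green cross → the new quay.

Yes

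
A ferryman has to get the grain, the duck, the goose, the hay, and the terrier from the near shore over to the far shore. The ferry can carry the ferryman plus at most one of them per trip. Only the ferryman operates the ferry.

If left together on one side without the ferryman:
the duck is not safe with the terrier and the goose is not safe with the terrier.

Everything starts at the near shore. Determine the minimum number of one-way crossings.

11

Counting alone: the ferryman can take at most 1 across per trip to the far shore, so moving all 5 needs at least 5 loaded trips out, with a return between consecutive ones — at least 9 crossings.
The safety rule pushes this higher. Following every safe sequence of crossings, the most of the 5 that can be at the far shore as the ferry arrives there on crossing 9 is 4 — never all 5.
So no plan with fewer than 11 crossings exists, and this one achieves 11:
1. Ferryman goes to the far shore with the terrier.
2. Ferryman goes back to the near shore alone.
3. Ferryman goes to the far shore with the grain.
4. Ferryman goes back to the near shore alone.
5. Ferryman goes to the far shore with the duck.
6. Ferryman goes back to the near shore with the terrier.
7. Ferryman goes to the far shore with the goose.
8. Ferryman goes back to the near shore alone.
9. Ferryman goes to the far shore with the hay.
10. Ferryman goes back to the near shore alone.
11. Ferryman goes to the far shore with the terrier.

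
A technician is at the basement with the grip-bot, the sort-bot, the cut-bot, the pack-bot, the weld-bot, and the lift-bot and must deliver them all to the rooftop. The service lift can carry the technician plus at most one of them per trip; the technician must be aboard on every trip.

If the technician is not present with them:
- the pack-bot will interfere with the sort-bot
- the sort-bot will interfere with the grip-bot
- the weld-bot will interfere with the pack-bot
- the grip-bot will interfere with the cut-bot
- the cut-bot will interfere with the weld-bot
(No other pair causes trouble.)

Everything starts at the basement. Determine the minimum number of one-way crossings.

impossible

Whatever the first load, the items left behind include a forbidden pair without the technician. No opening move is safe, so no plan exists.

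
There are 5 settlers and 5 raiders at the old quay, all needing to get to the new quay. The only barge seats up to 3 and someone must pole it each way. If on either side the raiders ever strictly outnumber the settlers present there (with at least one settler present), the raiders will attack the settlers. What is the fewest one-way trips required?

11

Counting alone: each trip to the new quay takes at most 3 across and each return brings at least 1 back, so after t trips out (and t−1 returns) at most 3t − (t−1) of the 10 are across; that first reaches 10 at t = 5, so at least 9 crossings are needed.
The safety rule pushes this higher. Following every safe sequence of crossings, the most of the 10 that can be at the new quay as the barge arrives there on crossing 9 is 9 — never all 10.
So no plan with fewer than 11 crossings exists, and this one achieves 11:
1. 2 raiders → the new quay.  (the old quay: 5S 3R; the new quay: 0S 2R)
2. 1 raider ← the old quay.  (the old quay: 5S 4R; the new quay: 0S 1R)
3. 3 raiders → the new quay.  (the old quay: 5S 1R; the new quay: 0S 4R)
4. 1 raider ← the old quay.  (the old quay: 5S 2R; the new quay: 0S 3R)
5. 3 settlers → the new quay.  (the old quay: 2S 2R; the new quay: 3S 3R)
6. 1 settler and 1 raider ← the old quay.  (the old quay: 3S 3R; the new quay: 2S 2R)
7. 3 settlers → the new quay.  (the old quay: 0S 3R; the new quay: 5S 2R)
8. 1 raider ← the old quay.  (the old quay: 0S 4R; the new quay: 5S 1R)
9. 2 raiders → the new quay.  (the old quay: 0S 2R; the new quay: 5S 3R)
10. 1 raider ← the old quay.  (the old quay: 0S 3R; the new quay: 5S 2R)
11. 3 raiders → the new quay.  (the old quay: 0S 0R; the new quay: 5S 5R)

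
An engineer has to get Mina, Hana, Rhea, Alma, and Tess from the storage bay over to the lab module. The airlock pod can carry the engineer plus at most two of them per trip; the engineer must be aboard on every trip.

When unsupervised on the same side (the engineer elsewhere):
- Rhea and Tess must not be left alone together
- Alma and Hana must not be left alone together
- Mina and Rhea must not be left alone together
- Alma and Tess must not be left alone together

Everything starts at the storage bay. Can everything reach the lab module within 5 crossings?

Counting alone: the engineer can take at most 2 across per trip to the lab module, so moving all 5 needs at least 3 loaded trips out, with a return between consecutive ones — at least 5 crossings.
The safety rule pushes this higher. Following every safe sequence of crossings, the most of the 5 that can be at the lab module as the airlock pod arrives there on crossing 5 is 4 — never all 5.
So the move cannot be finished within 5 crossings. (The shortest complete plan takes 7:)
1. Engineer goes to the lab module with Alma and Rhea.  [the storage bay: Hana, Mina, Tess | the lab module: Alma, Rhea]
2. Engineer goes back to the storage bay alone.  [the storage bay: Hana, Mina, Tess | the lab module: Alma, Rhea]
3. Engineer goes to the lab module with Mina.  [the storage bay: Hana, Tess | the lab module: Alma, Mina, Rhea]
4. Engineer goes back to the storage bay with Rhea.  [the storage bay: Hana, Rhea, Tess | the lab module: Alma, Mina]
5. Engineer goes to the lab module with Hana and Tess.  [the storage bay: Rhea | the lab module: Alma, Hana, Mina, Tess]
6. Engineer goes back to the storage bay with Alma.  [the storage bay: Alma, Rhea | the lab module: Hana, Mina, Tess]
7. Engineer goes to the lab module with Alma and Rhea.  [the storage bay: — | the lab module: Alma, Hana, Mina, Rhea, Tess]

No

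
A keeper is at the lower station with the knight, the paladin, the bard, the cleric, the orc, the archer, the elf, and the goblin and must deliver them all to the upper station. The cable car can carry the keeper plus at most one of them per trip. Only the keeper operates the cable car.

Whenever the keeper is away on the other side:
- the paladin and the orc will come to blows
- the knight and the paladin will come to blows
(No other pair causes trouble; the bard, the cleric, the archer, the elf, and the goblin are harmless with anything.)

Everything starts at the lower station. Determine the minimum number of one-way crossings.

17

Counting alone: the keeper can take at most 1 across per trip to the upper station, so moving all 8 needs at least 8 loaded trips out, with a return between consecutive ones — at least 15 crossings.
The safety rule pushes this higher. Following every safe sequence of crossings, the most of the 8 that can be at the upper station as the cable car arrives there on crossing 15 is 7 — never all 8.
So no plan with fewer than 17 crossings exists, and this one achieves 17:
1. Keeper goes to the upper station with the paladin.  [the lower station: the archer, the bard, the cleric, the elf, the goblin, the knight, the orc | the upper station: the paladin]
2. Keeper goes back to the lower station alone.  [the lower station: the archer, the bard, the cleric, the elf, the goblin, the knight, the orc | the upper station: the paladin]
3. Keeper goes to the upper station with the knight.  [the lower station: the archer, the bard, the cleric, the elf, the goblin, the orc | the upper station: the knight, the paladin]
4. Keeper goes back to the lower station with the paladin.  [the lower station: the archer, the bard, the cleric, the elf, the goblin, the orc, the paladin | the upper station: the knight]
5. Keeper goes to the upper station with the orc.  [the lower station: the archer, the bard, the cleric, the elf, the goblin, the paladin | the upper station: the knight, the orc]
6. Keeper goes back to the lower station alone.  [the lower station: the archer, the bard, the cleric, the elf, the goblin, the paladin | the upper station: the knight, the orc]
7. Keeper goes to the upper station with the bard.  [the lower station: the archer, the cleric, the elf, the goblin, the paladin | the upper station: the bard, the knight, the orc]
8. Keeper goes back to the lower station alone.  [the lower station: the archer, the cleric, the elf, the goblin, the paladin | the upper station: the bard, the knight, the orc]
9. Keeper goes to the upper station with the cleric.  [the lower station: the archer, the elf, the goblin, the paladin | the upper station: the bard, the cleric, the knight, the orc]
10. Keeper goes back to the lower station alone.  [the lower station: the archer, the elf, the goblin, the paladin | the upper station: the bard, the cleric, the knight, the orc]
11. Keeper goes to the upper station with the archer.  [the lower station: the elf, the goblin, the paladin | the upper station: the archer, the bard, the cleric, the knight, the orc]
12. Keeper goes back to the lower station alone.  [the lower station: the elf, the goblin, the paladin | the upper station: the archer, the bard, the cleric, the knight, the orc]
13. Keeper goes to the upper station with the elf.  [the lower station: the goblin, the paladin | the upper station: the archer, the bard, the cleric, the elf, the knight, the orc]
14. Keeper goes back to the lower station alone.  [the lower station: the goblin, the paladin | the upper station: the archer, the bard, the cleric, the elf, the knight, the orc]
15. Keeper goes to the upper station with the goblin.  [the lower station: the paladin | the upper station: the archer, the bard, the cleric, the elf, the goblin, the knight, the orc]
16. Keeper goes back to the lower station alone.  [the lower station: the paladin | the upper station: the archer, the bard, the cleric, the elf, the goblin, the knight, the orc]
17. Keeper goes to the upper station with the paladin.  [the lower station: — | the upper station: the archer, the bard, the cleric, the elf, the goblin, the knight, the orc, the paladin]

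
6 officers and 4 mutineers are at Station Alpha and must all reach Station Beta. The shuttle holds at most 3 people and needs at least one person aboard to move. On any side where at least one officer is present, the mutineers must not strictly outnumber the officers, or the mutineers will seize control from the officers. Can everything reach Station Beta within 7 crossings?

No

Counting alone: each trip to Station Beta takes at most 3 across and each return brings at least 1 back, so after t trips out (and t−1 returns) at most 3t − (t−1) of the 10 are across; that first reaches 10 at t = 5, so at least 9 crossings are needed.
Since 7 < 9, 7 crossings cannot be enough. (The shortest complete plan in fact takes 9:)
1. 2 mutineers → Station Beta.  (Station Alpha: 6O 2M; Station Beta: 0O 2M)
2. 1 mutineer ← Station Alpha.  (Station Alpha: 6O 3M; Station Beta: 0O 1M)
3. 3 mutineers → Station Beta.  (Station Alpha: 6O 0M; Station Beta: 0O 4M)
4. 1 mutineer ← Station Alpha.  (Station Alpha: 6O 1M; Station Beta: 0O 3M)
5. 3 officers → Station Beta.  (Station Alpha: 3O 1M; Station Beta: 3O 3M)
6. 1 mutineer ← Station Alpha.  (Station Alpha: 3O 2M; Station Beta: 3O 2M)
7. 1 officer and 2 mutineers → Station Beta.  (Station Alpha: 2O 0M; Station Beta: 4O 4M)
8. 1 mutineer ← Station Alpha.  (Station Alpha: 2O 1M; Station Beta: 4O 3M)
9. 2 officers and 1 mutineer → Station Beta.  (Station Alpha: 0O 0M; Station Beta: 6O 4M)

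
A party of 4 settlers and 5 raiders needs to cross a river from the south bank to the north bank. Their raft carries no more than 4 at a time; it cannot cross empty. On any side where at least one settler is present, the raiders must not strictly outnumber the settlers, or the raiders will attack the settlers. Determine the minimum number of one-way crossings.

The raiders already outnumber the settlers at the south bank before anyone moves, so the starting position itself is disallowed.

impossible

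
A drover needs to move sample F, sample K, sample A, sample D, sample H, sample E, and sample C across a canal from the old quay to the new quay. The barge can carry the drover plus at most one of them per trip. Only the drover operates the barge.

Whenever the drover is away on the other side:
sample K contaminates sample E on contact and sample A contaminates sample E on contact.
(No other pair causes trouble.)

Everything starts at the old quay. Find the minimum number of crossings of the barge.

Counting alone: the drover can take at most 1 across per trip to the new quay, so moving all 7 needs at least 7 loaded trips out, with a return between consecutive ones — at least 13 crossings.
The safety rule pushes this higher. Following every safe sequence of crossings, the most of the 7 that can be at the new quay as the barge arrives there on crossing 13 is 6 — never all 7.
So no plan with fewer than 15 crossings exists, and this one achieves 15:
1. Drover goes to the new quay with sample E.  [the old quay: sample A, sample C, sample D, sample F, sample H, sample K | the new quay: sample E]
2. Drover goes back to the old quay alone.  [the old quay: sample A, sample C, sample D, sample F, sample H, sample K | the new quay: sample E]
3. Drover goes to the new quay with sample F.  [the old quay: sample A, sample C, sample D, sample H, sample K | the new quay: sample E, sample F]
4. Drover goes back to the old quay alone.  [the old quay: sample A, sample C, sample D, sample H, sample K | the new quay: sample E, sample F]
5. Drover goes to the new quay with sample K.  [the old quay: sample A, sample C, sample D, sample H | the new quay: sample E, sample F, sample K]
6. Drover goes back to the old quay with sample E.  [the old quay: sample A, sample C, sample D, sample E, sample H | the new quay: sample F, sample K]
7. Drover goes to the new quay with sample A.  [the old quay: sample C, sample D, sample E, sample H | the new quay: sample A, sample F, sample K]
8. Drover goes back to the old quay alone.  [the old quay: sample C, sample D, sample E, sample H | the new quay: sample A, sample F, sample K]
9. Drover goes to the new quay with sample D.  [the old quay: sample C, sample E, sample H | the new quay: sample A, sample D, sample F, sample K]
10. Drover goes back to the old quay alone.  [the old quay: sample C, sample E, sample H | the new quay: sample A, sample D, sample F, sample K]
11. Drover goes to the new quay with sample H.  [the old quay: sample C, sample E | the new quay: sample A, sample D, sample F, sample H, sample K]
12. Drover goes back to the old quay alone.  [the old quay: sample C, sample E | the new quay: sample A, sample D, sample F, sample H, sample K]
13. Drover goes to the new quay with sample C.  [the old quay: sample E | the new quay: sample A, sample C, sample D, sample F, sample H, sample K]
14. Drover goes back to the old quay alone.  [the old quay: sample E | the new quay: sample A, sample C, sample D, sample F, sample H, sample K]
15. Drover goes to the new quay with sample E.  [the old quay: — | the new quay: sample A, sample C, sample D, sample E, sample F, sample H, sample K]

15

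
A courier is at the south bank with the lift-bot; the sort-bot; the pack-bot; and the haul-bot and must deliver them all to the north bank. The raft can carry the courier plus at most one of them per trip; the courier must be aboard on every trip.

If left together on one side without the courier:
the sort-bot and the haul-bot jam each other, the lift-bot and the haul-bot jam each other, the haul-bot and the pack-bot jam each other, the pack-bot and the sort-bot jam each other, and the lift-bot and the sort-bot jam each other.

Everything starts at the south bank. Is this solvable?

No

Whatever the first load, the items left behind include a forbidden pair without the courier. No opening move is safe, so no plan exists.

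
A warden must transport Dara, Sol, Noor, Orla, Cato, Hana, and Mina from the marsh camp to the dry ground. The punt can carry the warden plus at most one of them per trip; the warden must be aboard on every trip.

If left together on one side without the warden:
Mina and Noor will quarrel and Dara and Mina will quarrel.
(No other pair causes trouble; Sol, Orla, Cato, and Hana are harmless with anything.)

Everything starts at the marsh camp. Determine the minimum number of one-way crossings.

Counting alone: the warden can take at most 1 across per trip to the dry ground, so moving all 7 needs at least 7 loaded trips out, with a return between consecutive ones — at least 13 crossings.
The safety rule pushes this higher. Following every safe sequence of crossings, the most of the 7 that can be at the dry ground as the punt arrives there on crossing 13 is 6 — never all 7.
So no plan with fewer than 15 crossings exists, and this one achieves 15:
1. Warden goes to the dry ground with Mina.  [the marsh camp: Cato, Dara, Hana, Noor, Orla, Sol | the dry ground: Mina]
2. Warden goes back to the marsh camp alone.  [the marsh camp: Cato, Dara, Hana, Noor, Orla, Sol | the dry ground: Mina]
3. Warden goes to the dry ground with Dara.  [the marsh camp: Cato, Hana, Noor, Orla, Sol | the dry ground: Dara, Mina]
4. Warden goes back to the marsh camp with Mina.  [the marsh camp: Cato, Hana, Mina, Noor, Orla, Sol | the dry ground: Dara]
5. Warden goes to the dry ground with Noor.  [the marsh camp: Cato, Hana, Mina, Orla, Sol | the dry ground: Dara, Noor]
6. Warden goes back to the marsh camp alone.  [the marsh camp: Cato, Hana, Mina, Orla, Sol | the dry ground: Dara, Noor]
7. Warden goes to the dry ground with Sol.  [the marsh camp: Cato, Hana, Mina, Orla | the dry ground: Dara, Noor, Sol]
8. Warden goes back to the marsh camp alone.  [the marsh camp: Cato, Hana, Mina, Orla | the dry ground: Dara, Noor, Sol]
9. Warden goes to the dry ground with Orla.  [the marsh camp: Cato, Hana, Mina | the dry ground: Dara, Noor, Orla, Sol]
10. Warden goes back to the marsh camp alone.  [the marsh camp: Cato, Hana, Mina | the dry ground: Dara, Noor, Orla, Sol]
11. Warden goes to the dry ground with Cato.  [the marsh camp: Hana, Mina | the dry ground: Cato, Dara, Noor, Orla, Sol]
12. Warden goes back to the marsh camp alone.  [the marsh camp: Hana, Mina | the dry ground: Cato, Dara, Noor, Orla, Sol]
13. Warden goes to the dry ground with Hana.  [the marsh camp: Mina | the dry ground: Cato, Dara, Hana, Noor, Orla, Sol]
14. Warden goes back to the marsh camp alone.  [the marsh camp: Mina | the dry ground: Cato, Dara, Hana, Noor, Orla, Sol]
15. Warden goes to the dry ground with Mina.  [the marsh camp: — | the dry ground: Cato, Dara, Hana, Mina, Noor, Orla, Sol]

15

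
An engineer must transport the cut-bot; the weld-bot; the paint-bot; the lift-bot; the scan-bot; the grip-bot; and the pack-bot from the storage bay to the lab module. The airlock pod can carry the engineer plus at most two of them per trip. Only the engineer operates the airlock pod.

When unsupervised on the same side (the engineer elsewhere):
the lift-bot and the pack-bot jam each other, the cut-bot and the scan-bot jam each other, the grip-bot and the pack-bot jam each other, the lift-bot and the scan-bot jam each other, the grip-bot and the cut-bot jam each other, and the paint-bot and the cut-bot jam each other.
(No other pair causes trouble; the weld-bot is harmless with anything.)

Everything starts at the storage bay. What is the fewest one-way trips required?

Whatever the first load, the items left behind include a forbidden pair without the engineer. No opening move is safe, so no plan exists.

impossible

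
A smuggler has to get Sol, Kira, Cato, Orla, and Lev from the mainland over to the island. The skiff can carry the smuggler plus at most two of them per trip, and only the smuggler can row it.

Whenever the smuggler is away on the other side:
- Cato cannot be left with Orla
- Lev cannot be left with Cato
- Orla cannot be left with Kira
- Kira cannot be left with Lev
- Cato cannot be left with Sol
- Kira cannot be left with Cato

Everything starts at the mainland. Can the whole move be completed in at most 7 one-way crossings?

Yes — this plan uses 7 crossings (≤ 7):
1. Smuggler goes to the island with Cato and Kira.  [the mainland: Lev, Orla, Sol | the island: Cato, Kira]
2. Smuggler goes back to the mainland with Kira.  [the mainland: Kira, Lev, Orla, Sol | the island: Cato]
3. Smuggler goes to the island with Kira and Sol.  [the mainland: Lev, Orla | the island: Cato, Kira, Sol]
4. Smuggler goes back to the mainland with Cato.  [the mainland: Cato, Lev, Orla | the island: Kira, Sol]
5. Smuggler goes to the island with Lev and Orla.  [the mainland: Cato | the island: Kira, Lev, Orla, Sol]
6. Smuggler goes back to the mainland with Kira.  [the mainland: Cato, Kira | the island: Lev, Orla, Sol]
7. Smuggler goes to the island with Cato and Kira.  [the mainland: — | the island: Cato, Kira, Lev, Orla, Sol]

Yes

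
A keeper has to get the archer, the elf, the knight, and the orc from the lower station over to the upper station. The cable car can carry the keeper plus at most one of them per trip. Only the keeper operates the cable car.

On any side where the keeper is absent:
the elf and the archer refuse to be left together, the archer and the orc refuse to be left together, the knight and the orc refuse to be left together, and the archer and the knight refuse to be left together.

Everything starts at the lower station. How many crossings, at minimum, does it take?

impossible

Whatever the first load, the items left behind include a forbidden pair without the keeper. No opening move is safe, so no plan exists.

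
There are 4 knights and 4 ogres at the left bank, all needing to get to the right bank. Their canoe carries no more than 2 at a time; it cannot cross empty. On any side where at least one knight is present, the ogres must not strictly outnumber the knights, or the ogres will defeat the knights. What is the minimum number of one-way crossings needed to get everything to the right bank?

impossible

Following every safe sequence of crossings from the start, the most of the 8 that can be at the right bank as the canoe arrives there on crossings 1, 3, 5 is 2, 3, 4 respectively; the best ever achieved is 4 of 8.
From crossing 7 on, no configuration arises that was not already reachable earlier: only 11 distinct safe configurations (who is on which side, and where the canoe is) can ever be reached, none of them has everyone across, and every continuation just revisits them. They are: 0 knights + 0 ogres across (canoe back at the start); 0 knights + 1 ogre across (canoe there); 0 knights + 1 ogre across (canoe back at the start); 0 knights + 2 ogres across (canoe there); 0 knights + 2 ogres across (canoe back at the start); 0 knights + 3 ogres across (canoe there); 0 knights + 3 ogres across (canoe back at the start); 0 knights + 4 ogres across (canoe there); 1 knight + 1 ogre across (canoe there); 1 knight + 1 ogre across (canoe back at the start); 2 knights + 2 ogres across (canoe there). So no valid plan exists.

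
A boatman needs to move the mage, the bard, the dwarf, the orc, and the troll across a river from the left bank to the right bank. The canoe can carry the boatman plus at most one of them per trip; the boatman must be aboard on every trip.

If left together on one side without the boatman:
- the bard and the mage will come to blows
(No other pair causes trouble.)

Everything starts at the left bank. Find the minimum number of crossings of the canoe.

9

Counting alone: the boatman can take at most 1 across per trip to the right bank, so moving all 5 needs at least 5 loaded trips out, with a return between consecutive ones — at least 9 crossings.
The plan below uses exactly 9 crossings, so it is optimal:
1. Boatman goes to the right bank with the mage.
2. Boatman goes back to the left bank alone.
3. Boatman goes to the right bank with the dwarf.
4. Boatman goes back to the left bank alone.
5. Boatman goes to the right bank with the orc.
6. Boatman goes back to the left bank alone.
7. Boatman goes to the right bank with the troll.
8. Boatman goes back to the left bank alone.
9. Boatman goes to the right bank with the bard.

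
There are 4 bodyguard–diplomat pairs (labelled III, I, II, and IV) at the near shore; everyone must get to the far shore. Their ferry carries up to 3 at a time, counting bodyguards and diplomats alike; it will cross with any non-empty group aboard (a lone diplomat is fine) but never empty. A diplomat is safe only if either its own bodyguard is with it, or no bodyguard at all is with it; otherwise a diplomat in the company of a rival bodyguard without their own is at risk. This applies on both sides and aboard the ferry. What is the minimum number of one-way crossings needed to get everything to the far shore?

9

Counting alone: each trip to the far shore takes at most 3 across and each return brings at least 1 back, so after t trips out (and t−1 returns) at most 3t − (t−1) of the 8 are across; that first reaches 8 at t = 4, so at least 7 crossings are needed.
The safety rule pushes this higher. Following every safe sequence of crossings, the most of the 8 that can be at the far shore as the ferry arrives there on crossing 7 is 7 — never all 8.
So no plan with fewer than 9 crossings exists, and this one achieves 9:
1. bodyguard III and diplomat III cross → the far shore.
2. bodyguard III crosses ← the near shore.
3. bodyguard I, bodyguard III, and diplomat I cross → the far shore.
4. bodyguard III and diplomat III cross ← the near shore.
5. bodyguard II, bodyguard III, and bodyguard IV cross → the far shore.
6. diplomat I crosses ← the near shore.
7. diplomat I and diplomat III cross → the far shore.
8. diplomat III crosses ← the near shore.
9. diplomat II, diplomat III, and diplomat IV cross → the far shore.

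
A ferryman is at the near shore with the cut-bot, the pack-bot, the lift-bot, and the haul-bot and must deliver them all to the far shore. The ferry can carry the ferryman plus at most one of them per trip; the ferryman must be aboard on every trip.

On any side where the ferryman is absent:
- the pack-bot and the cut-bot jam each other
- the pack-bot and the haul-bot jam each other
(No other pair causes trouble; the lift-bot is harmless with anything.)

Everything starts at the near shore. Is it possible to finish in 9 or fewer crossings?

Yes — this plan uses 9 crossings (≤ 9):
1. Ferryman goes to the far shore with the pack-bot.  [the near shore: the cut-bot, the haul-bot, the lift-bot | the far shore: the pack-bot]
2. Ferryman goes back to the near shore alone.  [the near shore: the cut-bot, the haul-bot, the lift-bot | the far shore: the pack-bot]
3. Ferryman goes to the far shore with the cut-bot.  [the near shore: the haul-bot, the lift-bot | the far shore: the cut-bot, the pack-bot]
4. Ferryman goes back to the near shore with the pack-bot.  [the near shore: the haul-bot, the lift-bot, the pack-bot | the far shore: the cut-bot]
5. Ferryman goes to the far shore with the haul-bot.  [the near shore: the lift-bot, the pack-bot | the far shore: the cut-bot, the haul-bot]
6. Ferryman goes back to the near shore alone.  [the near shore: the lift-bot, the pack-bot | the far shore: the cut-bot, the haul-bot]
7. Ferryman goes to the far shore with the lift-bot.  [the near shore: the pack-bot | the far shore: the cut-bot, the haul-bot, the lift-bot]
8. Ferryman goes back to the near shore alone.  [the near shore: the pack-bot | the far shore: the cut-bot, the haul-bot, the lift-bot]
9. Ferryman goes to the far shore with the pack-bot.  [the near shore: — | the far shore: the cut-bot, the haul-bot, the lift-bot, the pack-bot]

Yes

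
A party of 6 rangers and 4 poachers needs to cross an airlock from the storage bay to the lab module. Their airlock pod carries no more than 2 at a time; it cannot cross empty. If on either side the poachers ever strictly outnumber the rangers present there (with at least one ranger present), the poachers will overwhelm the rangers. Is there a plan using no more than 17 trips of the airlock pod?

Yes

Yes — this plan uses 17 crossings (≤ 17):
1. 2 poachers → the lab module.  (the storage bay: 6R 2P; the lab module: 0R 2P)
2. 1 poacher ← the storage bay.  (the storage bay: 6R 3P; the lab module: 0R 1P)
3. 2 poachers → the lab module.  (the storage bay: 6R 1P; the lab module: 0R 3P)
4. 1 poacher ← the storage bay.  (the storage bay: 6R 2P; the lab module: 0R 2P)
5. 2 rangers → the lab module.  (the storage bay: 4R 2P; the lab module: 2R 2P)
6. 1 poacher ← the storage bay.  (the storage bay: 4R 3P; the lab module: 2R 1P)
7. 1 ranger and 1 poacher → the lab module.  (the storage bay: 3R 2P; the lab module: 3R 2P)
8. 1 poacher ← the storage bay.  (the storage bay: 3R 3P; the lab module: 3R 1P)
9. 2 poachers → the lab module.  (the storage bay: 3R 1P; the lab module: 3R 3P)
10. 1 poacher ← the storage bay.  (the storage bay: 3R 2P; the lab module: 3R 2P)
11. 1 ranger and 1 poacher → the lab module.  (the storage bay: 2R 1P; the lab module: 4R 3P)
12. 1 poacher ← the storage bay.  (the storage bay: 2R 2P; the lab module: 4R 2P)
13. 2 poachers → the lab module.  (the storage bay: 2R 0P; the lab module: 4R 4P)
14. 1 poacher ← the storage bay.  (the storage bay: 2R 1P; the lab module: 4R 3P)
15. 1 ranger and 1 poacher → the lab module.  (the storage bay: 1R 0P; the lab module: 5R 4P)
16. 1 poacher ← the storage bay.  (the storage bay: 1R 1P; the lab module: 5R 3P)
17. 1 ranger and 1 poacher → the lab module.  (the storage bay: 0R 0P; the lab module: 6R 4P)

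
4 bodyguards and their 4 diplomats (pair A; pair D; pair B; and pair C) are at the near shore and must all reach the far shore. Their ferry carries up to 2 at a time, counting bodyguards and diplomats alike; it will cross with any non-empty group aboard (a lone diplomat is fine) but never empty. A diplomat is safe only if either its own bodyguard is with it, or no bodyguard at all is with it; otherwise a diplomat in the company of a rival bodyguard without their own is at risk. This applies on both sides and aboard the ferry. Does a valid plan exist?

Following every safe sequence of crossings from the start, the most of the 8 that can be at the far shore as the ferry arrives there on crossings 1, 3, 5 is 2, 3, 4 respectively; the best ever achieved is 4 of 8.
From crossing 7 on, no configuration arises that was not already reachable earlier: only 44 distinct safe configurations (who is on which side, and where the ferry is) can ever be reached, none of them has everyone across, and every continuation just revisits them. So no valid plan exists.

No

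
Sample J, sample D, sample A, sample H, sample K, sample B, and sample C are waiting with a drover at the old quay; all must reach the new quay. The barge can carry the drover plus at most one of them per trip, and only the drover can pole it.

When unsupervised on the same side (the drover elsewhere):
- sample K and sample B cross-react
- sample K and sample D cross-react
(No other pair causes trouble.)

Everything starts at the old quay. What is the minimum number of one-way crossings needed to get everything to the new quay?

Counting alone: the drover can take at most 1 across per trip to the new quay, so moving all 7 needs at least 7 loaded trips out, with a return between consecutive ones — at least 13 crossings.
The safety rule pushes this higher. Following every safe sequence of crossings, the most of the 7 that can be at the new quay as the barge arrives there on crossing 13 is 6 — never all 7.
So no plan with fewer than 15 crossings exists, and this one achieves 15:
1. Drover goes to the new quay with sample K.
2. Drover goes back to the old quay alone.
3. Drover goes to the new quay with sample J.
4. Drover goes back to the old quay alone.
5. Drover goes to the new quay with sample D.
6. Drover goes back to the old quay with sample K.
7. Drover goes to the new quay with sample B.
8. Drover goes back to the old quay alone.
9. Drover goes to the new quay with sample A.
10. Drover goes back to the old quay alone.
11. Drover goes to the new quay with sample H.
12. Drover goes back to the old quay alone.
13. Drover goes to the new quay with sample C.
14. Drover goes back to the old quay alone.
15. Drover goes to the new quay with sample K.

15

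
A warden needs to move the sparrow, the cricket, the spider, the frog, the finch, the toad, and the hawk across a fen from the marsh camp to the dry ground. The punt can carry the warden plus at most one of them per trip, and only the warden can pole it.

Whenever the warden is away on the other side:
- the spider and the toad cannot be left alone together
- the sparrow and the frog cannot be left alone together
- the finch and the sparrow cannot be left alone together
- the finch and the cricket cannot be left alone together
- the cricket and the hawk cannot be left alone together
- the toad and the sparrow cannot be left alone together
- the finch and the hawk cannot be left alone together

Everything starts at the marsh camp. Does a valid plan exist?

Whatever the first load, the items left behind include a forbidden pair without the warden. No opening move is safe, so no plan exists.

No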